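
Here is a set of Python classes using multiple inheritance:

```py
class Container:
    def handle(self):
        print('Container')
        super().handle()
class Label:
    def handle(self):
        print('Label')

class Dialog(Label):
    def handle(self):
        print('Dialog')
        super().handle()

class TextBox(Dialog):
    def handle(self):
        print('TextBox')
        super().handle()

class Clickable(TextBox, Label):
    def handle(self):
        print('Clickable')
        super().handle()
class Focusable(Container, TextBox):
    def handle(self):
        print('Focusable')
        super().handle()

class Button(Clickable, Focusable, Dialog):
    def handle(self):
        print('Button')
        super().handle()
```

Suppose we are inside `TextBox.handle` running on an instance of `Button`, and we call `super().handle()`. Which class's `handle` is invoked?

Dialog

L[Button] = Button + merge(L[Clickable], L[Focusable], L[Dialog], [Clickable Focusable Dialog])
  take Clickable:  [Clickable TextBox Dialog Label object] + [Focusable Container TextBox Dialog Label object] + [Dialog Label object] + [Clickable Focusable Dialog]
  take Focusable:  [TextBox Dialog Label object] + [Focusable Container TextBox Dialog Label object] + [Dialog Label object] + [Focusable Dialog]
  take Container:  [TextBox Dialog Label object] + [Container TextBox Dialog Label object] + [Dialog Label object] + [Dialog]
  take TextBox:  [TextBox Dialog Label object] + [TextBox Dialog Label object] + [Dialog Label object] + [Dialog]
  take Dialog:  [Dialog Label object] + [Dialog Label object] + [Dialog Label object] + [Dialog]
  take Label:  [Label object] + [Label object] + [Label object]
  take object:  [object] + [object] + [object]
MRO: Button Clickable Focusable Container TextBox Dialog Label object
super() in TextBox.handle on a Button instance goes to the class after TextBox in Button's MRO: Dialog.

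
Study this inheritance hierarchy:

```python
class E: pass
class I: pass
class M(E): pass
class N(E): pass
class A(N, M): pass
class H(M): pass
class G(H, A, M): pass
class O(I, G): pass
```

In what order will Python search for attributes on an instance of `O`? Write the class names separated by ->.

O -> I -> G -> H -> A -> N -> M -> E -> object

L[O] = O + merge(L[I], L[G], [I G])
  take I:  [I object] + [G H A N M E object] + [I G]
  take G:  [object] + [G H A N M E object] + [G]
  take H:  [object] + [H A N M E object]
  take A:  [object] + [A N M E object]
  take N:  [object] + [N M E object]
  take M:  [object] + [M E object]
  take E:  [object] + [E object]
  take object:  [object] + [object]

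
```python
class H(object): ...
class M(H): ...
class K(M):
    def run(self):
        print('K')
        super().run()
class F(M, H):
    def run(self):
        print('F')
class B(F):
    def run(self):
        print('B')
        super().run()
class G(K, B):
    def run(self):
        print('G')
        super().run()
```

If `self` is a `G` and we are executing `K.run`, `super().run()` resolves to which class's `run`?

B

L[G] = G + merge(L[K], L[B], [K B])
  take K:  [K M H object] + [B F M H object] + [K B]
  take B:  [M H object] + [B F M H object] + [B]
  take F:  [M H object] + [F M H object]
  take M:  [M H object] + [M H object]
  take H:  [H object] + [H object]
  take object:  [object] + [object]
MRO: G K B F M H object
super() in K.run on a G instance goes to the class after K in G's MRO: B.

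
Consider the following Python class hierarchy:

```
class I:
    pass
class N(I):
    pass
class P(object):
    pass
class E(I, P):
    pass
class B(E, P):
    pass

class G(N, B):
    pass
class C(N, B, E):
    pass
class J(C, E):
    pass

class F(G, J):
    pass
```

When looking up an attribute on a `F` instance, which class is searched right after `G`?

L[F] = F + merge(L[G], L[J], [G J])
  take G:  [G N B E I P object] + [J C N B E I P object] + [G J]
  take J:  [N B E I P object] + [J C N B E I P object] + [J]
  take C:  [N B E I P object] + [C N B E I P object]
  take N:  [N B E I P object] + [N B E I P object]
  take B:  [B E I P object] + [B E I P object]
  take E:  [E I P object] + [E I P object]
  take I:  [I P object] + [I P object]
  take P:  [P object] + [P object]
  take object:  [object] + [object]
MRO: F G J C N B E I P object
G is at position 1; next is J.

J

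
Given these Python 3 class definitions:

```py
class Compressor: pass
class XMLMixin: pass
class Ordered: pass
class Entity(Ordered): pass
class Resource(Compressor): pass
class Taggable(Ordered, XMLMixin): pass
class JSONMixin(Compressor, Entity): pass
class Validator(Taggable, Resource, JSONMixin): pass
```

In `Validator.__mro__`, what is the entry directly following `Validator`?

L[Validator] = Validator + merge(L[Taggable], L[Resource], L[JSONMixin], [Taggable Resource JSONMixin])
  take Taggable:  [Taggable Ordered XMLMixin object] + [Resource Compressor object] + [JSONMixin Compressor Entity Ordered object] + [Taggable Resource JSONMixin]
  take Resource:  [Ordered XMLMixin object] + [Resource Compressor object] + [JSONMixin Compressor Entity Ordered object] + [Resource JSONMixin]
  take JSONMixin:  [Ordered XMLMixin object] + [Compressor object] + [JSONMixin Compressor Entity Ordered object] + [JSONMixin]
  take Compressor:  [Ordered XMLMixin object] + [Compressor object] + [Compressor Entity Ordered object]
  take Entity:  [Ordered XMLMixin object] + [object] + [Entity Ordered object]
  take Ordered:  [Ordered XMLMixin object] + [object] + [Ordered object]
  take XMLMixin:  [XMLMixin object] + [object] + [object]
  take object:  [object] + [object] + [object]
MRO: Validator Taggable Resource JSONMixin Compressor Entity Ordered XMLMixin object
Validator is at position 0; next is Taggable.

Taggable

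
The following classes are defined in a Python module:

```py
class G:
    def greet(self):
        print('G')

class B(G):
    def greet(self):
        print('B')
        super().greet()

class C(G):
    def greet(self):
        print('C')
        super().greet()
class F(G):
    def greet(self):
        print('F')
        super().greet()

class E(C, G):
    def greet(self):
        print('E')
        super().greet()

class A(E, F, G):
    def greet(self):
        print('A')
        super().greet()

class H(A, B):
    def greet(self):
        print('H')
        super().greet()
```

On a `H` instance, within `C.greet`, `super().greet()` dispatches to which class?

F

L[H] = H + merge(L[A], L[B], [A B])
  take A:  [A E C F G object] + [B G object] + [A B]
  take E:  [E C F G object] + [B G object] + [B]
  take C:  [C F G object] + [B G object] + [B]
  take F:  [F G object] + [B G object] + [B]
  take B:  [G object] + [B G object] + [B]
  take G:  [G object] + [G object]
  take object:  [object] + [object]
MRO: H A E C F B G object
super() in C.greet on a H instance goes to the class after C in H's MRO: F.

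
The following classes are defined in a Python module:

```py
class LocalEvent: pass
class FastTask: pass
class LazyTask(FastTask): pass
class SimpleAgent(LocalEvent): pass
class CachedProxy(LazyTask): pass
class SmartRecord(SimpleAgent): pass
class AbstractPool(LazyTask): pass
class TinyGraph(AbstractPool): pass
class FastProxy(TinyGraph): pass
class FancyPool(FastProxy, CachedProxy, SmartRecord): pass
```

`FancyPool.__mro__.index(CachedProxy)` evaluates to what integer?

L[FancyPool] = FancyPool + merge(L[FastProxy], L[CachedProxy], L[SmartRecord], [FastProxy CachedProxy SmartRecord])
  take FastProxy:  [FastProxy TinyGraph AbstractPool LazyTask FastTask object] + [CachedProxy LazyTask FastTask object] + [SmartRecord SimpleAgent LocalEvent object] + [FastProxy CachedProxy SmartRecord]
  take TinyGraph:  [TinyGraph AbstractPool LazyTask FastTask object] + [CachedProxy LazyTask FastTask object] + [SmartRecord SimpleAgent LocalEvent object] + [CachedProxy SmartRecord]
  take AbstractPool:  [AbstractPool LazyTask FastTask object] + [CachedProxy LazyTask FastTask object] + [SmartRecord SimpleAgent LocalEvent object] + [CachedProxy SmartRecord]
  take CachedProxy:  [LazyTask FastTask object] + [CachedProxy LazyTask FastTask object] + [SmartRecord SimpleAgent LocalEvent object] + [CachedProxy SmartRecord]
  take LazyTask:  [LazyTask FastTask object] + [LazyTask FastTask object] + [SmartRecord SimpleAgent LocalEvent object] + [SmartRecord]
  take FastTask:  [FastTask object] + [FastTask object] + [SmartRecord SimpleAgent LocalEvent object] + [SmartRecord]
  take SmartRecord:  [object] + [object] + [SmartRecord SimpleAgent LocalEvent object] + [SmartRecord]
  take SimpleAgent:  [object] + [object] + [SimpleAgent LocalEvent object]
  take LocalEvent:  [object] + [object] + [LocalEvent object]
  take object:  [object] + [object] + [object]
MRO: FancyPool FastProxy TinyGraph AbstractPool CachedProxy LazyTask FastTask SmartRecord SimpleAgent LocalEvent object
CachedProxy sits at index 4.

4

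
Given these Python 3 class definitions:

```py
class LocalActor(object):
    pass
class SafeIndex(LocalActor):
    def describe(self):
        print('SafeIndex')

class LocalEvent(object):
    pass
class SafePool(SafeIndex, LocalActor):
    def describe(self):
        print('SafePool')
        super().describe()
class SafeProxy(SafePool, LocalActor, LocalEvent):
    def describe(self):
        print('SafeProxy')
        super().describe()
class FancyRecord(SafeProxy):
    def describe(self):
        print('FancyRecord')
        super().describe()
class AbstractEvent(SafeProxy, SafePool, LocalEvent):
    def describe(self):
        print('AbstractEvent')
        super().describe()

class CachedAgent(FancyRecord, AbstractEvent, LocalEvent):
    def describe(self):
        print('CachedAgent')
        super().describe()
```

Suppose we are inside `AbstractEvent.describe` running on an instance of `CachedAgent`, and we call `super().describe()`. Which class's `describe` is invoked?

L[CachedAgent] = CachedAgent + merge(L[FancyRecord], L[AbstractEvent], L[LocalEvent], [FancyRecord AbstractEvent LocalEvent])
  take FancyRecord:  [FancyRecord SafeProxy SafePool SafeIndex LocalActor LocalEvent object] + [AbstractEvent SafeProxy SafePool SafeIndex LocalActor LocalEvent object] + [LocalEvent object] + [FancyRecord AbstractEvent LocalEvent]
  take AbstractEvent:  [SafeProxy SafePool SafeIndex LocalActor LocalEvent object] + [AbstractEvent SafeProxy SafePool SafeIndex LocalActor LocalEvent object] + [LocalEvent object] + [AbstractEvent LocalEvent]
  take SafeProxy:  [SafeProxy SafePool SafeIndex LocalActor LocalEvent object] + [SafeProxy SafePool SafeIndex LocalActor LocalEvent object] + [LocalEvent object] + [LocalEvent]
  take SafePool:  [SafePool SafeIndex LocalActor LocalEvent object] + [SafePool SafeIndex LocalActor LocalEvent object] + [LocalEvent object] + [LocalEvent]
  take SafeIndex:  [SafeIndex LocalActor LocalEvent object] + [SafeIndex LocalActor LocalEvent object] + [LocalEvent object] + [LocalEvent]
  take LocalActor:  [LocalActor LocalEvent object] + [LocalActor LocalEvent object] + [LocalEvent object] + [LocalEvent]
  take LocalEvent:  [LocalEvent object] + [LocalEvent object] + [LocalEvent object] + [LocalEvent]
  take object:  [object] + [object] + [object]
MRO: CachedAgent FancyRecord AbstractEvent SafeProxy SafePool SafeIndex LocalActor LocalEvent object
super() in AbstractEvent.describe on a CachedAgent instance goes to the class after AbstractEvent in CachedAgent's MRO: SafeProxy.

SafeProxy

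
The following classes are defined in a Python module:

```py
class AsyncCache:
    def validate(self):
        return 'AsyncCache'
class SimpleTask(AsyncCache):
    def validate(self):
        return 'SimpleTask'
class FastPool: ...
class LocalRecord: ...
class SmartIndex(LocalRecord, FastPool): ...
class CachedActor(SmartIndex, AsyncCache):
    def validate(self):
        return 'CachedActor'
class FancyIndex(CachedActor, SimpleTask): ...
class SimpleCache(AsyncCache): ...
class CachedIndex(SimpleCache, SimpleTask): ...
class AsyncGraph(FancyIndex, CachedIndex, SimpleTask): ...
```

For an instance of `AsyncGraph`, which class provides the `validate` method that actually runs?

CachedActor

L[AsyncGraph] = AsyncGraph + merge(L[FancyIndex], L[CachedIndex], L[SimpleTask], [FancyIndex CachedIndex SimpleTask])
  take FancyIndex:  [FancyIndex CachedActor SmartIndex LocalRecord FastPool SimpleTask AsyncCache object] + [CachedIndex SimpleCache SimpleTask AsyncCache object] + [SimpleTask AsyncCache object] + [FancyIndex CachedIndex SimpleTask]
  take CachedActor:  [CachedActor SmartIndex LocalRecord FastPool SimpleTask AsyncCache object] + [CachedIndex SimpleCache SimpleTask AsyncCache object] + [SimpleTask AsyncCache object] + [CachedIndex SimpleTask]
  take SmartIndex:  [SmartIndex LocalRecord FastPool SimpleTask AsyncCache object] + [CachedIndex SimpleCache SimpleTask AsyncCache object] + [SimpleTask AsyncCache object] + [CachedIndex SimpleTask]
  take LocalRecord:  [LocalRecord FastPool SimpleTask AsyncCache object] + [CachedIndex SimpleCache SimpleTask AsyncCache object] + [SimpleTask AsyncCache object] + [CachedIndex SimpleTask]
  take FastPool:  [FastPool SimpleTask AsyncCache object] + [CachedIndex SimpleCache SimpleTask AsyncCache object] + [SimpleTask AsyncCache object] + [CachedIndex SimpleTask]
  take CachedIndex:  [SimpleTask AsyncCache object] + [CachedIndex SimpleCache SimpleTask AsyncCache object] + [SimpleTask AsyncCache object] + [CachedIndex SimpleTask]
  take SimpleCache:  [SimpleTask AsyncCache object] + [SimpleCache SimpleTask AsyncCache object] + [SimpleTask AsyncCache object] + [SimpleTask]
  take SimpleTask:  [SimpleTask AsyncCache object] + [SimpleTask AsyncCache object] + [SimpleTask AsyncCache object] + [SimpleTask]
  take AsyncCache:  [AsyncCache object] + [AsyncCache object] + [AsyncCache object]
  take object:  [object] + [object] + [object]
MRO: AsyncGraph FancyIndex CachedActor SmartIndex LocalRecord FastPool CachedIndex SimpleCache SimpleTask AsyncCache object
validate is defined in: AsyncCache, CachedActor, SimpleTask. First along the MRO is CachedActor.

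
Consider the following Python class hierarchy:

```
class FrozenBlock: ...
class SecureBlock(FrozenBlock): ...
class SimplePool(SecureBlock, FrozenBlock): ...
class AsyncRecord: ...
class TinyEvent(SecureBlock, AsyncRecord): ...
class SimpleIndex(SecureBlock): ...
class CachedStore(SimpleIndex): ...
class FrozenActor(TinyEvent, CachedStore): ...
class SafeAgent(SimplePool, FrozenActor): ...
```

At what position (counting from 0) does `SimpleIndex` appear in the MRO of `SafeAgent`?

L[SafeAgent] = SafeAgent + merge(L[SimplePool], L[FrozenActor], [SimplePool FrozenActor])
  take SimplePool:  [SimplePool SecureBlock FrozenBlock object] + [FrozenActor TinyEvent CachedStore SimpleIndex SecureBlock FrozenBlock AsyncRecord object] + [SimplePool FrozenActor]
  take FrozenActor:  [SecureBlock FrozenBlock object] + [FrozenActor TinyEvent CachedStore SimpleIndex SecureBlock FrozenBlock AsyncRecord object] + [FrozenActor]
  take TinyEvent:  [SecureBlock FrozenBlock object] + [TinyEvent CachedStore SimpleIndex SecureBlock FrozenBlock AsyncRecord object]
  take CachedStore:  [SecureBlock FrozenBlock object] + [CachedStore SimpleIndex SecureBlock FrozenBlock AsyncRecord object]
  take SimpleIndex:  [SecureBlock FrozenBlock object] + [SimpleIndex SecureBlock FrozenBlock AsyncRecord object]
  take SecureBlock:  [SecureBlock FrozenBlock object] + [SecureBlock FrozenBlock AsyncRecord object]
  take FrozenBlock:  [FrozenBlock object] + [FrozenBlock AsyncRecord object]
  take AsyncRecord:  [object] + [AsyncRecord object]
  take object:  [object] + [object]
MRO: SafeAgent SimplePool FrozenActor TinyEvent CachedStore SimpleIndex SecureBlock FrozenBlock AsyncRecord object
SimpleIndex sits at index 5.

5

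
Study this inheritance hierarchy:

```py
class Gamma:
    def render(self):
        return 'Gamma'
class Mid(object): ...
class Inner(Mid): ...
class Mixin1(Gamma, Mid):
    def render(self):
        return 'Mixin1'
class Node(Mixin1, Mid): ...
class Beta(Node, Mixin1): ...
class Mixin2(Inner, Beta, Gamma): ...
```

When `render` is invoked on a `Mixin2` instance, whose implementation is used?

Mixin1

L[Mixin2] = Mixin2 + merge(L[Inner], L[Beta], L[Gamma], [Inner Beta Gamma])
  take Inner:  [Inner Mid object] + [Beta Node Mixin1 Gamma Mid object] + [Gamma object] + [Inner Beta Gamma]
  take Beta:  [Mid object] + [Beta Node Mixin1 Gamma Mid object] + [Gamma object] + [Beta Gamma]
  take Node:  [Mid object] + [Node Mixin1 Gamma Mid object] + [Gamma object] + [Gamma]
  take Mixin1:  [Mid object] + [Mixin1 Gamma Mid object] + [Gamma object] + [Gamma]
  take Gamma:  [Mid object] + [Gamma Mid object] + [Gamma object] + [Gamma]
  take Mid:  [Mid object] + [Mid object] + [object]
  take object:  [object] + [object] + [object]
MRO: Mixin2 Inner Beta Node Mixin1 Gamma Mid object
render is defined in: Gamma, Mixin1. First along the MRO is Mixin1.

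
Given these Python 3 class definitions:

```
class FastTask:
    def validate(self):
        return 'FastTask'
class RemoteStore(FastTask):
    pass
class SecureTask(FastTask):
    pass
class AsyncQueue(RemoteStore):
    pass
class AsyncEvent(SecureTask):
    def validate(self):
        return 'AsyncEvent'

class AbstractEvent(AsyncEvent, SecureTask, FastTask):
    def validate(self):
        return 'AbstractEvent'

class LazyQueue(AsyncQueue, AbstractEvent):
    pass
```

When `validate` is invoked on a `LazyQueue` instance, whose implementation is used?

AbstractEvent

L[LazyQueue] = LazyQueue + merge(L[AsyncQueue], L[AbstractEvent], [AsyncQueue AbstractEvent])
  take AsyncQueue:  [AsyncQueue RemoteStore FastTask object] + [AbstractEvent AsyncEvent SecureTask FastTask object] + [AsyncQueue AbstractEvent]
  take RemoteStore:  [RemoteStore FastTask object] + [AbstractEvent AsyncEvent SecureTask FastTask object] + [AbstractEvent]
  take AbstractEvent:  [FastTask object] + [AbstractEvent AsyncEvent SecureTask FastTask object] + [AbstractEvent]
  take AsyncEvent:  [FastTask object] + [AsyncEvent SecureTask FastTask object]
  take SecureTask:  [FastTask object] + [SecureTask FastTask object]
  take FastTask:  [FastTask object] + [FastTask object]
  take object:  [object] + [object]
MRO: LazyQueue AsyncQueue RemoteStore AbstractEvent AsyncEvent SecureTask FastTask object
validate is defined in: AbstractEvent, AsyncEvent, FastTask. First along the MRO is AbstractEvent.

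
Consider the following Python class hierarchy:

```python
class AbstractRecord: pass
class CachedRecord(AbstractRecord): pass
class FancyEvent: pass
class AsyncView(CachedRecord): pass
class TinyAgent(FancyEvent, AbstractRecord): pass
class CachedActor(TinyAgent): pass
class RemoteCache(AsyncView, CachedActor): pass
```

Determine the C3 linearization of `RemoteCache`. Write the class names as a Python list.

L[RemoteCache] = RemoteCache + merge(L[AsyncView], L[CachedActor], [AsyncView CachedActor])
  take AsyncView:  [AsyncView CachedRecord AbstractRecord object] + [CachedActor TinyAgent FancyEvent AbstractRecord object] + [AsyncView CachedActor]
  take CachedRecord:  [CachedRecord AbstractRecord object] + [CachedActor TinyAgent FancyEvent AbstractRecord object] + [CachedActor]
  take CachedActor:  [AbstractRecord object] + [CachedActor TinyAgent FancyEvent AbstractRecord object] + [CachedActor]
  take TinyAgent:  [AbstractRecord object] + [TinyAgent FancyEvent AbstractRecord object]
  take FancyEvent:  [AbstractRecord object] + [FancyEvent AbstractRecord object]
  take AbstractRecord:  [AbstractRecord object] + [AbstractRecord object]
  take object:  [object] + [object]

[RemoteCache, AsyncView, CachedRecord, CachedActor, TinyAgent, FancyEvent, AbstractRecord, object]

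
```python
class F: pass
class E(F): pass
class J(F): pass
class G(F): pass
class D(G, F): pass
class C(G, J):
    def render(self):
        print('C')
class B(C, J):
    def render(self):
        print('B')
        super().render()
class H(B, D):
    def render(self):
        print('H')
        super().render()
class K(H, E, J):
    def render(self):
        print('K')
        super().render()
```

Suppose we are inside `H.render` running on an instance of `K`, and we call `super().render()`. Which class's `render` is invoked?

L[K] = K + merge(L[H], L[E], L[J], [H E J])
  take H:  [H B C D G J F object] + [E F object] + [J F object] + [H E J]
  take B:  [B C D G J F object] + [E F object] + [J F object] + [E J]
  take C:  [C D G J F object] + [E F object] + [J F object] + [E J]
  take D:  [D G J F object] + [E F object] + [J F object] + [E J]
  take G:  [G J F object] + [E F object] + [J F object] + [E J]
  take E:  [J F object] + [E F object] + [J F object] + [E J]
  take J:  [J F object] + [F object] + [J F object] + [J]
  take F:  [F object] + [F object] + [F object]
  take object:  [object] + [object] + [object]
MRO: K H B C D G E J F object
super() in H.render on a K instance goes to the class after H in K's MRO: B.

B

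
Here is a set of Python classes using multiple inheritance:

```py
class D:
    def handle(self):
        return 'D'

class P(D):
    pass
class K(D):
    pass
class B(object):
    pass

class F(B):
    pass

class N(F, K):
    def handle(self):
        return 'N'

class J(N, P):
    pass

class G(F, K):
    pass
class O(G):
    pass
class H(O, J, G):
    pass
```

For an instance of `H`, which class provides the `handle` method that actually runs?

N

L[H] = H + merge(L[O], L[J], L[G], [O J G])
  take O:  [O G F B K D object] + [J N F B K P D object] + [G F B K D object] + [O J G]
  take J:  [G F B K D object] + [J N F B K P D object] + [G F B K D object] + [J G]
  take G:  [G F B K D object] + [N F B K P D object] + [G F B K D object] + [G]
  take N:  [F B K D object] + [N F B K P D object] + [F B K D object]
  take F:  [F B K D object] + [F B K P D object] + [F B K D object]
  take B:  [B K D object] + [B K P D object] + [B K D object]
  take K:  [K D object] + [K P D object] + [K D object]
  take P:  [D object] + [P D object] + [D object]
  take D:  [D object] + [D object] + [D object]
  take object:  [object] + [object] + [object]
MRO: H O J G N F B K P D object
handle is defined in: D, N. First along the MRO is N.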